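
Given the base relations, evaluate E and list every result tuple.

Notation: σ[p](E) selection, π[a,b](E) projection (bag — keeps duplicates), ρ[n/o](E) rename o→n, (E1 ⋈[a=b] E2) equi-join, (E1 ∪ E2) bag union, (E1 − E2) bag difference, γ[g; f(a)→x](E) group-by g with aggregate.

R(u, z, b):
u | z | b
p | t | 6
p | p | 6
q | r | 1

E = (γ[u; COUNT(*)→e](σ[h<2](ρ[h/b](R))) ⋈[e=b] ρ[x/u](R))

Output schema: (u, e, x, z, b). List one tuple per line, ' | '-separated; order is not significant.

Per-node cardinality:
  R → 3
  ρ[h/b](R) → 3
  σ[h<2](ρ[h/b](R)) → 1
  γ[u; COUNT(*)→e](σ[h<2](ρ[h/b](R))) → 1
  R → 3
  ρ[x/u](R) → 3
  (γ[u; COUNT(*)→e](σ[h<2](ρ[h/b](R))) ⋈[e=b] ρ[x/u](R)) → 1

== RESULT ==
u | e | x | z | b
q | 1 | q | r | 1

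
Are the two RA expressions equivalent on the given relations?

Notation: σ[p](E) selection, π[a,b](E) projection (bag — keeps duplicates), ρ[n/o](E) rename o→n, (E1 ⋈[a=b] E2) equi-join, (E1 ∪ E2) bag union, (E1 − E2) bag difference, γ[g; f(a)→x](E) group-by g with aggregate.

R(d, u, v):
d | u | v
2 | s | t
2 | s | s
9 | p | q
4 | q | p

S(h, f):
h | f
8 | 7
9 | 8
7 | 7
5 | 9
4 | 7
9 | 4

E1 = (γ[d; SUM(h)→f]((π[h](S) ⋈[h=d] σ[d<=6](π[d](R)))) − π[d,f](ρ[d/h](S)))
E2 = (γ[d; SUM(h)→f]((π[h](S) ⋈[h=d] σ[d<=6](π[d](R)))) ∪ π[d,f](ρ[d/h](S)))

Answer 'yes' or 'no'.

E1 subexpression sizes:
  S → 6
  π[h](S) → 6
  R → 4
  π[d](R) → 4
  σ[d<=6](π[d](R)) → 3
  (π[h](S) ⋈[h=d] σ[d<=6](π[d](R))) → 1
  γ[d; SUM(h)→f]((π[h](S) ⋈[h=d] σ[d<=6](π[d](R)))) → 1
  S → 6
  ρ[d/h](S) → 6
  π[d,f](ρ[d/h](S)) → 6
  (γ[d; SUM(h)→f]((π[h](S) ⋈[h=d] σ[d<=6](π[d](R)))) − π[d,f](ρ[d/h](S))) → 1
E2 subexpression sizes:
  S → 6
  π[h](S) → 6
  R → 4
  π[d](R) → 4
  σ[d<=6](π[d](R)) → 3
  (π[h](S) ⋈[h=d] σ[d<=6](π[d](R))) → 1
  γ[d; SUM(h)→f]((π[h](S) ⋈[h=d] σ[d<=6](π[d](R)))) → 1
  S → 6
  ρ[d/h](S) → 6
  π[d,f](ρ[d/h](S)) → 6
  (γ[d; SUM(h)→f]((π[h](S) ⋈[h=d] σ[d<=6](π[d](R)))) ∪ π[d,f](ρ[d/h](S))) → 7

E1 result:
d | f
4 | 4
E2 result:
d | f
4 | 4
4 | 7
5 | 9
7 | 7
8 | 7
9 | 4
9 | 8
Witness: (7, 7) appears 0× in E1 but 1× in E2.

no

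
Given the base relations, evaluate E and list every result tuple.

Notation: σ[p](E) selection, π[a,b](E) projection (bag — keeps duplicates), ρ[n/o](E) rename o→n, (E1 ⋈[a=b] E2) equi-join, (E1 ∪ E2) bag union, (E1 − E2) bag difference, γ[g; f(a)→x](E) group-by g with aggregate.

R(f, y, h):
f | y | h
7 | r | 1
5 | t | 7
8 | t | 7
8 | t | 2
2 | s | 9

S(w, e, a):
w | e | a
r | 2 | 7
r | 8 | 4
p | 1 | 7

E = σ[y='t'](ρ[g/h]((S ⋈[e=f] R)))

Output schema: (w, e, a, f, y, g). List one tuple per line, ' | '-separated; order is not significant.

Row counts bottom-up:
  S → 3
  R → 5
  (S ⋈[e=f] R) → 3
  ρ[g/h]((S ⋈[e=f] R)) → 3
  σ[y='t'](ρ[g/h]((S ⋈[e=f] R))) → 2

== RESULT ==
w | e | a | f | y | g
r | 8 | 4 | 8 | t | 2
r | 8 | 4 | 8 | t | 7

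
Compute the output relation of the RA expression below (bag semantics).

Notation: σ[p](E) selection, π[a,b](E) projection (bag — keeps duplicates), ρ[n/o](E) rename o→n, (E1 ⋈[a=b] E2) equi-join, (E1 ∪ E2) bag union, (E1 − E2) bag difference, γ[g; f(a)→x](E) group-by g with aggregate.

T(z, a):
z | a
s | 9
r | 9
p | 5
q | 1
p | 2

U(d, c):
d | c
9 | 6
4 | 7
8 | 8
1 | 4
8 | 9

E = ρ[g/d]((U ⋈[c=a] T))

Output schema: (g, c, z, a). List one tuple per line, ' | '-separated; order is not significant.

Subexpression sizes:
  U → 5
  T → 5
  (U ⋈[c=a] T) → 2
  ρ[g/d]((U ⋈[c=a] T)) → 2

== RESULT ==
g | c | z | a
8 | 9 | r | 9
8 | 9 | s | 9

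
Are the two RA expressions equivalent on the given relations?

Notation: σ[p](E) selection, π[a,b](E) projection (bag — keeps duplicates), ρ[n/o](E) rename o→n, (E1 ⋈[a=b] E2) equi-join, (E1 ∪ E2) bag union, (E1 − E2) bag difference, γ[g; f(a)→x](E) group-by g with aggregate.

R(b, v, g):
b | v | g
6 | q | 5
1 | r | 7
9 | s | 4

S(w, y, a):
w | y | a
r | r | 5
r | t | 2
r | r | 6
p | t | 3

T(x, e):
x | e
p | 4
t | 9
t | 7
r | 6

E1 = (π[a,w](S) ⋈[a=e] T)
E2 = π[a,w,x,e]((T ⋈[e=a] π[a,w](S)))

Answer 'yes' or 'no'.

E1 row counts bottom-up:
  S → 4
  π[a,w](S) → 4
  T → 4
  (π[a,w](S) ⋈[a=e] T) → 1
E2 row counts bottom-up:
  T → 4
  S → 4
  π[a,w](S) → 4
  (T ⋈[e=a] π[a,w](S)) → 1
  π[a,w,x,e]((T ⋈[e=a] π[a,w](S))) → 1

E1 and E2 produce the same multiset:
a | w | x | e
6 | r | r | 6

yes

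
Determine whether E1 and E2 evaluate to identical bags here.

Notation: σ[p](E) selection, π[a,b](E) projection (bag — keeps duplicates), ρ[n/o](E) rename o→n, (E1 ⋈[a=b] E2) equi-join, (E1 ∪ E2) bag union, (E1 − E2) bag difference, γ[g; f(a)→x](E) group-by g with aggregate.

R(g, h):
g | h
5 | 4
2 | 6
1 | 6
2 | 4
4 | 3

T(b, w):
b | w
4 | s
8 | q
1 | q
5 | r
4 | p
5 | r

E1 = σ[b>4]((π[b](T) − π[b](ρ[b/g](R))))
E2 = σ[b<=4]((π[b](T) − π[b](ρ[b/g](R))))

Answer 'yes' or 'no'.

E1 subexpression sizes:
  T → 6
  π[b](T) → 6
  R → 5
  ρ[b/g](R) → 5
  π[b](ρ[b/g](R)) → 5
  (π[b](T) − π[b](ρ[b/g](R))) → 3
  σ[b>4]((π[b](T) − π[b](ρ[b/g](R)))) → 2
E2 subexpression sizes:
  T → 6
  π[b](T) → 6
  R → 5
  ρ[b/g](R) → 5
  π[b](ρ[b/g](R)) → 5
  (π[b](T) − π[b](ρ[b/g](R))) → 3
  σ[b<=4]((π[b](T) − π[b](ρ[b/g](R)))) → 1

E1 result:
b
5
8
E2 result:
b
4
Witness: (8,) appears 1× in E1 but 0× in E2.

no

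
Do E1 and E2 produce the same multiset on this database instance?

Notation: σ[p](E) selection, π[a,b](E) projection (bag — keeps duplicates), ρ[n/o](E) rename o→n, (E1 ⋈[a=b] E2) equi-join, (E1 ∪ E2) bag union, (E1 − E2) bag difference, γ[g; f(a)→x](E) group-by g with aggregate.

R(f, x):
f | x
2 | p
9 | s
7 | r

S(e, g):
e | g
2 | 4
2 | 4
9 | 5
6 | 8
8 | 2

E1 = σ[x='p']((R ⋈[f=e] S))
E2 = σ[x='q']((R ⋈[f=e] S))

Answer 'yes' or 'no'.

E1 row counts bottom-up:
  R → 3
  S → 5
  (R ⋈[f=e] S) → 3
  σ[x='p']((R ⋈[f=e] S)) → 2
E2 row counts bottom-up:
  R → 3
  S → 5
  (R ⋈[f=e] S) → 3
  σ[x='q']((R ⋈[f=e] S)) → 0

E1 result:
f | x | e | g
2 | p | 2 | 4
2 | p | 2 | 4
E2 result:
f | x | e | g
(0 rows)
Witness: (2, 'p', 2, 4) appears 2× in E1 but 0× in E2.

no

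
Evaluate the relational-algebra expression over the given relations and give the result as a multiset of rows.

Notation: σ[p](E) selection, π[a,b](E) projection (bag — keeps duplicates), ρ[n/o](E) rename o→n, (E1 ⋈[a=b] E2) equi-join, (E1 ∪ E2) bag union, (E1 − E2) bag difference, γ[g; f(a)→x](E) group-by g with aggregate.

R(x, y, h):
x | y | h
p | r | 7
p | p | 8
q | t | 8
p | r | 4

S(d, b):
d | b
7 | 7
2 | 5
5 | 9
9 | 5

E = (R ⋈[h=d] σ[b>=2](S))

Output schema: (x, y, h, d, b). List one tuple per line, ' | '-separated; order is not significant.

Row counts bottom-up:
  R → 4
  S → 4
  σ[b>=2](S) → 4
  (R ⋈[h=d] σ[b>=2](S)) → 1

== RESULT ==
x | y | h | d | b
p | r | 7 | 7 | 7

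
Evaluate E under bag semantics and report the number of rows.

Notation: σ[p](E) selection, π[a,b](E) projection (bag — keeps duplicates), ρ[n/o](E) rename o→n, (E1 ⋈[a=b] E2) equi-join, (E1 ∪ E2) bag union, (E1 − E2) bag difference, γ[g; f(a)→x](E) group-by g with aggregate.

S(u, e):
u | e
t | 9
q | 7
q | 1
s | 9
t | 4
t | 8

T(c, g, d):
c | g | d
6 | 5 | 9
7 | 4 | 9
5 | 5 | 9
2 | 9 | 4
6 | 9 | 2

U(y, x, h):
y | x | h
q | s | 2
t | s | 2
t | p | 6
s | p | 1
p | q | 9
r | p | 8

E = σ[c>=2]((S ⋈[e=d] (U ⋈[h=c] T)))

Stepwise |·|:
  S → 6
  U → 6
  T → 5
  (U ⋈[h=c] T) → 4
  (S ⋈[e=d] (U ⋈[h=c] T)) → 4
  σ[c>=2]((S ⋈[e=d] (U ⋈[h=c] T))) → 4

|E| = 4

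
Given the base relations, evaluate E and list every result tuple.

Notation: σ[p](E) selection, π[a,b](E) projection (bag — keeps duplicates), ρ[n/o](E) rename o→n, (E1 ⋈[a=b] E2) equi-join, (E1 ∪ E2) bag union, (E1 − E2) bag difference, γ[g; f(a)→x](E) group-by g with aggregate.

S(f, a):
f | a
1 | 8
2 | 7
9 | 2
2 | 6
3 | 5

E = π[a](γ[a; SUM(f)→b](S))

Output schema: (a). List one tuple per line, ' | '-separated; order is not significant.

Stepwise |·|:
  S → 5
  γ[a; SUM(f)→b](S) → 5
  π[a](γ[a; SUM(f)→b](S)) → 5

== RESULT ==
a
2
5
6
7
8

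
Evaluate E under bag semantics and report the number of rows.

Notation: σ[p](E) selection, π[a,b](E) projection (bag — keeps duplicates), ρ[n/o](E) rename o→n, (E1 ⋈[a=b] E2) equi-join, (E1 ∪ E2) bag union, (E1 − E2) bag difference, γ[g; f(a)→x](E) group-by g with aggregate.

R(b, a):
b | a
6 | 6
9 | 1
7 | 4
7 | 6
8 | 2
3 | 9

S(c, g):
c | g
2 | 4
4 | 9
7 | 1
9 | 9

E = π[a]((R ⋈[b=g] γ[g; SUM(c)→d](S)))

Row counts bottom-up:
  R → 6
  S → 4
  γ[g; SUM(c)→d](S) → 3
  (R ⋈[b=g] γ[g; SUM(c)→d](S)) → 1
  π[a]((R ⋈[b=g] γ[g; SUM(c)→d](S))) → 1

|E| = 1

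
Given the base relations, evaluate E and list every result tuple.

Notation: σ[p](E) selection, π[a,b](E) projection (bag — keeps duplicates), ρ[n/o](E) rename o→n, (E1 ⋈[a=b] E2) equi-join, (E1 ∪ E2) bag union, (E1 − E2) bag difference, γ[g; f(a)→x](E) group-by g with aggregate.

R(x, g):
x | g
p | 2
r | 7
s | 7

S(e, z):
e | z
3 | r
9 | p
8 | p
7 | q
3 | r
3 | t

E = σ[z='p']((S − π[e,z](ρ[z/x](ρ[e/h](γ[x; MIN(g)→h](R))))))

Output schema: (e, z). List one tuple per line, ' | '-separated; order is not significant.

Subexpression sizes:
  S → 6
  R → 3
  γ[x; MIN(g)→h](R) → 3
  ρ[e/h](γ[x; MIN(g)→h](R)) → 3
  ρ[z/x](ρ[e/h](γ[x; MIN(g)→h](R))) → 3
  π[e,z](ρ[z/x](ρ[e/h](γ[x; MIN(g)→h](R)))) → 3
  (S − π[e,z](ρ[z/x](ρ[e/h](γ[x; MIN(g)→h](R))))) → 6
  σ[z='p']((S − π[e,z](ρ[z/x](ρ[e/h](γ[x; MIN(g)→h](R)))))) → 2

== RESULT ==
e | z
8 | p
9 | p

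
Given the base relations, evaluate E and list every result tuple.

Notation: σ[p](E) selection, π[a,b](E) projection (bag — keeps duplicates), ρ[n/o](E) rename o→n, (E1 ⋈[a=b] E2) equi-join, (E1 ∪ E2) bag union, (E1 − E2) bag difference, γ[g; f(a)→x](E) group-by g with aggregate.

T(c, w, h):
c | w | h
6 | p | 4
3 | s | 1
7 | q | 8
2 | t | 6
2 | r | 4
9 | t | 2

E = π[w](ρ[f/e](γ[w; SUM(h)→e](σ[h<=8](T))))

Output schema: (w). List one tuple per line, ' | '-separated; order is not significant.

Stepwise |·|:
  T → 6
  σ[h<=8](T) → 6
  γ[w; SUM(h)→e](σ[h<=8](T)) → 5
  ρ[f/e](γ[w; SUM(h)→e](σ[h<=8](T))) → 5
  π[w](ρ[f/e](γ[w; SUM(h)→e](σ[h<=8](T)))) → 5

== RESULT ==
w
p
q
r
s
t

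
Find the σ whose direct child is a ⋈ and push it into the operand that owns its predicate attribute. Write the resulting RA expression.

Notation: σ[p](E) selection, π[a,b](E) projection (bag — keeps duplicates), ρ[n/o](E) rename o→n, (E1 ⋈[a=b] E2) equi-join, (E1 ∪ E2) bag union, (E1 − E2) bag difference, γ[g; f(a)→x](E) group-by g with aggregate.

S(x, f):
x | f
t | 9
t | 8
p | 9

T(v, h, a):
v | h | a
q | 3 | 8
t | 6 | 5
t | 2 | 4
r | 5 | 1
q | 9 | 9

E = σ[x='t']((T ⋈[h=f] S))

σ filters on x, owned by the right side.
E' = (T ⋈[h=f] σ[x='t'](S))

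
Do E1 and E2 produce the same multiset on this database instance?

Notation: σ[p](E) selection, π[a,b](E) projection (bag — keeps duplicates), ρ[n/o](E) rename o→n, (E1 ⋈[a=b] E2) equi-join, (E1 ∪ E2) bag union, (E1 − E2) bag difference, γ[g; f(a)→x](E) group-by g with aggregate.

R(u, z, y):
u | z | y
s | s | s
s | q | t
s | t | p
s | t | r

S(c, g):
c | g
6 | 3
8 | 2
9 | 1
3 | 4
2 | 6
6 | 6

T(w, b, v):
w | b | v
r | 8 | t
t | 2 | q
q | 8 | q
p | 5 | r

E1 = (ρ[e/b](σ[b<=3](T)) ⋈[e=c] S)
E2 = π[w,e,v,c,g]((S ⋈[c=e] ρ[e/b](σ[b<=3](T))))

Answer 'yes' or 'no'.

E1 subexpression sizes:
  T → 4
  σ[b<=3](T) → 1
  ρ[e/b](σ[b<=3](T)) → 1
  S → 6
  (ρ[e/b](σ[b<=3](T)) ⋈[e=c] S) → 1
E2 subexpression sizes:
  S → 6
  T → 4
  σ[b<=3](T) → 1
  ρ[e/b](σ[b<=3](T)) → 1
  (S ⋈[c=e] ρ[e/b](σ[b<=3](T))) → 1
  π[w,e,v,c,g]((S ⋈[c=e] ρ[e/b](σ[b<=3](T)))) → 1

E1 and E2 produce the same multiset:
w | e | v | c | g
t | 2 | q | 2 | 6

yes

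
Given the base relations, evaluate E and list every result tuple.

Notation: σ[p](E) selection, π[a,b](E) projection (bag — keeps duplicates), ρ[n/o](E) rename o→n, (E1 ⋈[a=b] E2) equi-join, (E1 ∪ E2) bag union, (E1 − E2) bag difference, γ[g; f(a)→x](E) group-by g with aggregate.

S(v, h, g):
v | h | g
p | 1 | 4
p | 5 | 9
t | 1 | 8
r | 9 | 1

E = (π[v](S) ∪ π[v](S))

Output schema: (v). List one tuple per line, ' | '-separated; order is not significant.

Per-node cardinality:
  S → 4
  π[v](S) → 4
  S → 4
  π[v](S) → 4
  (π[v](S) ∪ π[v](S)) → 8

== RESULT ==
v
p
p
p
p
r
r
t
t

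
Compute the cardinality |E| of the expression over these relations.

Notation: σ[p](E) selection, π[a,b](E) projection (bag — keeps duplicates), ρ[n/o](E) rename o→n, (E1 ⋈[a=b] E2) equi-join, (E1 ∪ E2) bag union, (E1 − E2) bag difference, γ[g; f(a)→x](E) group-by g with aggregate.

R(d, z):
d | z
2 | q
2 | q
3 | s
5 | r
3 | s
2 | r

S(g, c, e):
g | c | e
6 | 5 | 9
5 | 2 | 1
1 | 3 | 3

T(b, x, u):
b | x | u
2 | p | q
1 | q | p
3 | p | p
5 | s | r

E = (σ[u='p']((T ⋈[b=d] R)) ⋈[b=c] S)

Row counts bottom-up:
  T → 4
  R → 6
  (T ⋈[b=d] R) → 6
  σ[u='p']((T ⋈[b=d] R)) → 2
  S → 3
  (σ[u='p']((T ⋈[b=d] R)) ⋈[b=c] S) → 2

|E| = 2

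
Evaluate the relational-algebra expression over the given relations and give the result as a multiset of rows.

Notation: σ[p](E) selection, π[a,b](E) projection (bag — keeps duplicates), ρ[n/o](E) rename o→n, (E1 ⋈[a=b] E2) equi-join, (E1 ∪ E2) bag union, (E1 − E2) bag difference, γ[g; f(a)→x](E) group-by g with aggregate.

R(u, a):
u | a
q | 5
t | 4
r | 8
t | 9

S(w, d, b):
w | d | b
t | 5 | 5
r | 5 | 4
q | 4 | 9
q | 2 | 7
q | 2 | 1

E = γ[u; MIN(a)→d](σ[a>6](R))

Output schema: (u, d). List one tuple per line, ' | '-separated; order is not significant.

Per-node cardinality:
  R → 4
  σ[a>6](R) → 2
  γ[u; MIN(a)→d](σ[a>6](R)) → 2

== RESULT ==
u | d
r | 8
t | 9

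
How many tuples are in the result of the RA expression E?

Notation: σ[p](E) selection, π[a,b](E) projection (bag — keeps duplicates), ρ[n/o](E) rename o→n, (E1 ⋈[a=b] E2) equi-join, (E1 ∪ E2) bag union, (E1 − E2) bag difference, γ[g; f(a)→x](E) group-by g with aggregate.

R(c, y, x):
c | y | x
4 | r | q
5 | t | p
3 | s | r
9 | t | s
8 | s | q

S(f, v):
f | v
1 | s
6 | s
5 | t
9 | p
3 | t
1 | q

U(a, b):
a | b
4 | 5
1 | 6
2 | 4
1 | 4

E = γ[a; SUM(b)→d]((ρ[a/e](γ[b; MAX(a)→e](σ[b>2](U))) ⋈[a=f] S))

Stepwise |·|:
  U → 4
  σ[b>2](U) → 4
  γ[b; MAX(a)→e](σ[b>2](U)) → 3
  ρ[a/e](γ[b; MAX(a)→e](σ[b>2](U))) → 3
  S → 6
  (ρ[a/e](γ[b; MAX(a)→e](σ[b>2](U))) ⋈[a=f] S) → 2
  γ[a; SUM(b)→d]((ρ[a/e](γ[b; MAX(a)→e](σ[b>2](U))) ⋈[a=f] S)) → 1

|E| = 1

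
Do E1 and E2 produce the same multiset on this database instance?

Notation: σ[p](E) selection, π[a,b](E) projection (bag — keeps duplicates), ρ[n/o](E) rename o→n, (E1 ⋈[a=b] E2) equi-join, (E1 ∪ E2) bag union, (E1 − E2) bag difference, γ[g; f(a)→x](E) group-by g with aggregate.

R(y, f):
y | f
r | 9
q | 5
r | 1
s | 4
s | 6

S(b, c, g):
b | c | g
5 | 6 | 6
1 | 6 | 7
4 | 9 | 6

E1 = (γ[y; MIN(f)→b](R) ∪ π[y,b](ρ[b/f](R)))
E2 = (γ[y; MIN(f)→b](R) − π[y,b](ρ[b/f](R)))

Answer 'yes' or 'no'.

E1 per-node cardinality:
  R → 5
  γ[y; MIN(f)→b](R) → 3
  R → 5
  ρ[b/f](R) → 5
  π[y,b](ρ[b/f](R)) → 5
  (γ[y; MIN(f)→b](R) ∪ π[y,b](ρ[b/f](R))) → 8
E2 per-node cardinality:
  R → 5
  γ[y; MIN(f)→b](R) → 3
  R → 5
  ρ[b/f](R) → 5
  π[y,b](ρ[b/f](R)) → 5
  (γ[y; MIN(f)→b](R) − π[y,b](ρ[b/f](R))) → 0

E1 result:
y | b
q | 5
q | 5
r | 1
r | 1
r | 9
s | 4
s | 4
s | 6
E2 result:
y | b
(0 rows)
Witness: ('r', 1) appears 2× in E1 but 0× in E2.

no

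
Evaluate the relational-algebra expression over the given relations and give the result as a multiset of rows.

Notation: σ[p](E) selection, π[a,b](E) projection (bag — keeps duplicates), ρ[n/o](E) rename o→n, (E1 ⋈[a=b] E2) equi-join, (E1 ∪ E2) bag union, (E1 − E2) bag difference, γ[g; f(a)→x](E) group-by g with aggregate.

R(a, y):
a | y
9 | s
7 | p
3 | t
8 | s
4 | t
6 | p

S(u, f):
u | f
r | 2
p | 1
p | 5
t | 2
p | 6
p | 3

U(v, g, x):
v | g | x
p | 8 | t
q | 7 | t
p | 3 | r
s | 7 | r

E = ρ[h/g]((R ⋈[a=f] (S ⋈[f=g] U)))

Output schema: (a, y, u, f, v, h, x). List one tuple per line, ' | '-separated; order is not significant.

Per-node cardinality:
  R → 6
  S → 6
  U → 4
  (S ⋈[f=g] U) → 1
  (R ⋈[a=f] (S ⋈[f=g] U)) → 1
  ρ[h/g]((R ⋈[a=f] (S ⋈[f=g] U))) → 1

== RESULT ==
a | y | u | f | v | h | x
3 | t | p | 3 | p | 3 | r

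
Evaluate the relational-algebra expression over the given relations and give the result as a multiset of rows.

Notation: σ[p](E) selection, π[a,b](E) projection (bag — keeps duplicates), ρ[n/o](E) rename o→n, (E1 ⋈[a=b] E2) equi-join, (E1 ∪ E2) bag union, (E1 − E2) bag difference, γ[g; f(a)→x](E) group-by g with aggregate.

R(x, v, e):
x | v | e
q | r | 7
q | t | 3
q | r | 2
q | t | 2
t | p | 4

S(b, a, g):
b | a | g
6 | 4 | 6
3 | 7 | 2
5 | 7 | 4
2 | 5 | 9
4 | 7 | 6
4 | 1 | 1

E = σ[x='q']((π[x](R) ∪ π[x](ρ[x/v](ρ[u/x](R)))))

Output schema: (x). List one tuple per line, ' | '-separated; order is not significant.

Per-node cardinality:
  R → 5
  π[x](R) → 5
  R → 5
  ρ[u/x](R) → 5
  ρ[x/v](ρ[u/x](R)) → 5
  π[x](ρ[x/v](ρ[u/x](R))) → 5
  (π[x](R) ∪ π[x](ρ[x/v](ρ[u/x](R)))) → 10
  σ[x='q']((π[x](R) ∪ π[x](ρ[x/v](ρ[u/x](R))))) → 4

== RESULT ==
x
q
q
q
q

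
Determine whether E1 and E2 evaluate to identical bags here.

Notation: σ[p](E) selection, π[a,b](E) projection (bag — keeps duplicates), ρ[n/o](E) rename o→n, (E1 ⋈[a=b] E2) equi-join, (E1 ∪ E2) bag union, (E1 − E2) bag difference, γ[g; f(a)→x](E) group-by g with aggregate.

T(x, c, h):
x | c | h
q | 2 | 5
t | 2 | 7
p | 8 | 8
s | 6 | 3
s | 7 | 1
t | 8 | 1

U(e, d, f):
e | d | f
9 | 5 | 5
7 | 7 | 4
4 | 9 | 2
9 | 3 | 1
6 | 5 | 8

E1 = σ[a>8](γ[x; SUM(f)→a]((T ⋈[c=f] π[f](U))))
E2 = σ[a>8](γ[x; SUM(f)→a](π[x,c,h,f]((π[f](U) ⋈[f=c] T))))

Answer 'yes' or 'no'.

E1 subexpression sizes:
  T → 6
  U → 5
  π[f](U) → 5
  (T ⋈[c=f] π[f](U)) → 4
  γ[x; SUM(f)→a]((T ⋈[c=f] π[f](U))) → 3
  σ[a>8](γ[x; SUM(f)→a]((T ⋈[c=f] π[f](U)))) → 1
E2 subexpression sizes:
  U → 5
  π[f](U) → 5
  T → 6
  (π[f](U) ⋈[f=c] T) → 4
  π[x,c,h,f]((π[f](U) ⋈[f=c] T)) → 4
  γ[x; SUM(f)→a](π[x,c,h,f]((π[f](U) ⋈[f=c] T))) → 3
  σ[a>8](γ[x; SUM(f)→a](π[x,c,h,f]((π[f](U) ⋈[f=c] T)))) → 1

E1 and E2 produce the same multiset:
x | a
t | 10

yes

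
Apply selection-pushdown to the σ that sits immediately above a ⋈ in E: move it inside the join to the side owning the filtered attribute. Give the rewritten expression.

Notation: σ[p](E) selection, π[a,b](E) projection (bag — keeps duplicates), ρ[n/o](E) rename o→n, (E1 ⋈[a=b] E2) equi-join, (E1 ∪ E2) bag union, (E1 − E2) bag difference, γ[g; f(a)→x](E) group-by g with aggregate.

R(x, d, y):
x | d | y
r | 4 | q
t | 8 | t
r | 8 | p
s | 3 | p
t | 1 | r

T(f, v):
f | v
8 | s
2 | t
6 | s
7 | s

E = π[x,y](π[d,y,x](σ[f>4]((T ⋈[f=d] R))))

σ filters on f, owned by the left side.
E' = π[x,y](π[d,y,x]((σ[f>4](T) ⋈[f=d] R)))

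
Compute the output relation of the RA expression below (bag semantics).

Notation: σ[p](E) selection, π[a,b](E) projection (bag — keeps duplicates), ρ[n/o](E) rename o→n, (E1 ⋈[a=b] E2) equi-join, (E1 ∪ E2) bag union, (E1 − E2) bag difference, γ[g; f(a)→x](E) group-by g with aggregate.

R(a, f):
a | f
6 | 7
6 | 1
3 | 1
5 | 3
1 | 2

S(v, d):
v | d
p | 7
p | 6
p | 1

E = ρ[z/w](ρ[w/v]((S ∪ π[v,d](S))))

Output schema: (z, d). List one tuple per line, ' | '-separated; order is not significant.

Row counts bottom-up:
  S → 3
  S → 3
  π[v,d](S) → 3
  (S ∪ π[v,d](S)) → 6
  ρ[w/v]((S ∪ π[v,d](S))) → 6
  ρ[z/w](ρ[w/v]((S ∪ π[v,d](S)))) → 6

== RESULT ==
z | d
p | 1
p | 1
p | 6
p | 6
p | 7
p | 7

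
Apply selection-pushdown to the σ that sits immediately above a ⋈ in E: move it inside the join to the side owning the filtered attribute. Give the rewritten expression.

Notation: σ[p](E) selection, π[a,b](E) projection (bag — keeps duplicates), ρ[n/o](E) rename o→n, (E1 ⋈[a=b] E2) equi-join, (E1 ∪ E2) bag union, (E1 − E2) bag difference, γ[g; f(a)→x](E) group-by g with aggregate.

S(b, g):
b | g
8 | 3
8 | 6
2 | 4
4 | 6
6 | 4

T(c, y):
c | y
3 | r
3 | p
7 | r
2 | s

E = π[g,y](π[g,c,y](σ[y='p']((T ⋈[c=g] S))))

σ filters on y, owned by the left side.
E' = π[g,y](π[g,c,y]((σ[y='p'](T) ⋈[c=g] S)))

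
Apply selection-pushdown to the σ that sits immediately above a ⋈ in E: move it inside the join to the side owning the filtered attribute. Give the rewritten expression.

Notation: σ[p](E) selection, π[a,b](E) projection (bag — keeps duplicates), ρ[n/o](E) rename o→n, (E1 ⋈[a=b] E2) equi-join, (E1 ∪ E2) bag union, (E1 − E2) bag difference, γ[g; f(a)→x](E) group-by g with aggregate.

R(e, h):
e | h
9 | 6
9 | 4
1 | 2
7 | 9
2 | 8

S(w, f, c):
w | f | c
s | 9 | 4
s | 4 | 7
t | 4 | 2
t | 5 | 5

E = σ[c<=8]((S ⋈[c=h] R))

σ filters on c, owned by the left side.
E' = (σ[c<=8](S) ⋈[c=h] R)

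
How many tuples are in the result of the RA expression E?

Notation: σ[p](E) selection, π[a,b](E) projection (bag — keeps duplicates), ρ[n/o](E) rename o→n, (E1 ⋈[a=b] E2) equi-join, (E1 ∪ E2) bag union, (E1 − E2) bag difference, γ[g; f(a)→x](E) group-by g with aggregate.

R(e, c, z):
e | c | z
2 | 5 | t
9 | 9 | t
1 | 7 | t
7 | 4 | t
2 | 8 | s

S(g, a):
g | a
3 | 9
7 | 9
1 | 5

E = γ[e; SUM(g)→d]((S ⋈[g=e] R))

Subexpression sizes:
  S → 3
  R → 5
  (S ⋈[g=e] R) → 2
  γ[e; SUM(g)→d]((S ⋈[g=e] R)) → 2

|E| = 2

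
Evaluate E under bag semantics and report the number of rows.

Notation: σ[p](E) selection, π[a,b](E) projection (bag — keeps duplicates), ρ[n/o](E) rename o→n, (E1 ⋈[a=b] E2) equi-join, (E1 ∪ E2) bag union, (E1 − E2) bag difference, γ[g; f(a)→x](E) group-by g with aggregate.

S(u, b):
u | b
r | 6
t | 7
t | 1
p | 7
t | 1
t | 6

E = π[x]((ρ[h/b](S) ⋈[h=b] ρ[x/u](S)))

Per-node cardinality:
  S → 6
  ρ[h/b](S) → 6
  S → 6
  ρ[x/u](S) → 6
  (ρ[h/b](S) ⋈[h=b] ρ[x/u](S)) → 12
  π[x]((ρ[h/b](S) ⋈[h=b] ρ[x/u](S))) → 12

|E| = 12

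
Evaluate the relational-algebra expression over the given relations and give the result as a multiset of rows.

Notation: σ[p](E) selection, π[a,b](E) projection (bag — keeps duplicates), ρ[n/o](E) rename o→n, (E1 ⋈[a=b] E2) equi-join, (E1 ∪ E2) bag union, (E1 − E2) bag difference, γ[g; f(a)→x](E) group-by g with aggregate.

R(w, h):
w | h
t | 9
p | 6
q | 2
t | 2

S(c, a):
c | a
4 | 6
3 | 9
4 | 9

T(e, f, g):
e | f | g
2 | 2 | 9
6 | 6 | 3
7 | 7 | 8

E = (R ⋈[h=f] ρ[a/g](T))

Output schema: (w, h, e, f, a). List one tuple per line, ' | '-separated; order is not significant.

Row counts bottom-up:
  R → 4
  T → 3
  ρ[a/g](T) → 3
  (R ⋈[h=f] ρ[a/g](T)) → 3

== RESULT ==
w | h | e | f | a
p | 6 | 6 | 6 | 3
q | 2 | 2 | 2 | 9
t | 2 | 2 | 2 | 9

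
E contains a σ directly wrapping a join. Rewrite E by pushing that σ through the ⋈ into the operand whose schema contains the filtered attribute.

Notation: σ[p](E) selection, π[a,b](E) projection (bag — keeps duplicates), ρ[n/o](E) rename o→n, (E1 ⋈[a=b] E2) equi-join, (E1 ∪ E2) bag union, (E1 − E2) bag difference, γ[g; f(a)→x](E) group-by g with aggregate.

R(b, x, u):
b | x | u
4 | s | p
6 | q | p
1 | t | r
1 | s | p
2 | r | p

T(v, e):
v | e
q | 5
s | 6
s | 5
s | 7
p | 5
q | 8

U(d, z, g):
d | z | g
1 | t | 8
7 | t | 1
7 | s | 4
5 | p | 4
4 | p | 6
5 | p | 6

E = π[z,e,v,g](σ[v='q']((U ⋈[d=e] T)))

σ filters on v, owned by the right side.
E' = π[z,e,v,g]((U ⋈[d=e] σ[v='q'](T)))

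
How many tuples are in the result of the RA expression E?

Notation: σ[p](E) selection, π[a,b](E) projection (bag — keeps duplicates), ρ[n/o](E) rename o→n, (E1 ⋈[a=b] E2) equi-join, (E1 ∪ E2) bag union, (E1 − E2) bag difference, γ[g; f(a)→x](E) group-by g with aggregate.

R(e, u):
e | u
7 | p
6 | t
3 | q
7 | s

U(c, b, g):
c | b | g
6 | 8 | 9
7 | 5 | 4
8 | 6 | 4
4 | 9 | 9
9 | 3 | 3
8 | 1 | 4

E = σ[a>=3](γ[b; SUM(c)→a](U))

Row counts bottom-up:
  U → 6
  γ[b; SUM(c)→a](U) → 6
  σ[a>=3](γ[b; SUM(c)→a](U)) → 6

|E| = 6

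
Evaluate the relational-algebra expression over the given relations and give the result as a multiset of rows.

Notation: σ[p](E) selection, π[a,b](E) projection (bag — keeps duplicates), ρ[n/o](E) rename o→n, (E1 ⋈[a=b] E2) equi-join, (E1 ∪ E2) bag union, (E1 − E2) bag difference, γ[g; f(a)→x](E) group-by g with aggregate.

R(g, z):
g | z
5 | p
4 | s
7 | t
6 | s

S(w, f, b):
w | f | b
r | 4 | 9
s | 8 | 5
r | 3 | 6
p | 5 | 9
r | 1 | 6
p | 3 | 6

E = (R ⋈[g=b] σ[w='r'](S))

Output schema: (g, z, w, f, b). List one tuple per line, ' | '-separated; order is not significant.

Stepwise |·|:
  R → 4
  S → 6
  σ[w='r'](S) → 3
  (R ⋈[g=b] σ[w='r'](S)) → 2

== RESULT ==
g | z | w | f | b
6 | s | r | 1 | 6
6 | s | r | 3 | 6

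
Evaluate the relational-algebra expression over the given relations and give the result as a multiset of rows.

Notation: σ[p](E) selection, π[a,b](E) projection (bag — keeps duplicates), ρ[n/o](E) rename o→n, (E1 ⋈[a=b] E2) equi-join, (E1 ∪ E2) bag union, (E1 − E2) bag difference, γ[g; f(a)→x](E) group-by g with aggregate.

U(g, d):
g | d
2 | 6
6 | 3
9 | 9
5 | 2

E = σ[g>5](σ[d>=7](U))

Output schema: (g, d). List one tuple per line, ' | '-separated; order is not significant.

Row counts bottom-up:
  U → 4
  σ[d>=7](U) → 1
  σ[g>5](σ[d>=7](U)) → 1

== RESULT ==
g | d
9 | 9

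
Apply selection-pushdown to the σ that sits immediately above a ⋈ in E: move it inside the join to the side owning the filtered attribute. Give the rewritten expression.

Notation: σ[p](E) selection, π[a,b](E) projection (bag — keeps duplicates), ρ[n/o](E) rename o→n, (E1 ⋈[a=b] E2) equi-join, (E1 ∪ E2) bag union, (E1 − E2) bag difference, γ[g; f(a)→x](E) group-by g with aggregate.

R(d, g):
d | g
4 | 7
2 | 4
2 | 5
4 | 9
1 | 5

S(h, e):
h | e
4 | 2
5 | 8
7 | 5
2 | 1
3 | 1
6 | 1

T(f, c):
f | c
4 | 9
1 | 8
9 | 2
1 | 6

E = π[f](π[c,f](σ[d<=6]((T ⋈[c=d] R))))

σ filters on d, owned by the right side.
E' = π[f](π[c,f]((T ⋈[c=d] σ[d<=6](R))))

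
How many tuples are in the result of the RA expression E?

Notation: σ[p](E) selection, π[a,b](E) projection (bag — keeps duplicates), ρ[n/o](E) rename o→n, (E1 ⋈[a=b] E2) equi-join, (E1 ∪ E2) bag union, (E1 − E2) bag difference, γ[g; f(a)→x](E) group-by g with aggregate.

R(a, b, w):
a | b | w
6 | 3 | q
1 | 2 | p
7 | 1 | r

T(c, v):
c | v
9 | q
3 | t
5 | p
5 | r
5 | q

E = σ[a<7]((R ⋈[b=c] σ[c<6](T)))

Per-node cardinality:
  R → 3
  T → 5
  σ[c<6](T) → 4
  (R ⋈[b=c] σ[c<6](T)) → 1
  σ[a<7]((R ⋈[b=c] σ[c<6](T))) → 1

|E| = 1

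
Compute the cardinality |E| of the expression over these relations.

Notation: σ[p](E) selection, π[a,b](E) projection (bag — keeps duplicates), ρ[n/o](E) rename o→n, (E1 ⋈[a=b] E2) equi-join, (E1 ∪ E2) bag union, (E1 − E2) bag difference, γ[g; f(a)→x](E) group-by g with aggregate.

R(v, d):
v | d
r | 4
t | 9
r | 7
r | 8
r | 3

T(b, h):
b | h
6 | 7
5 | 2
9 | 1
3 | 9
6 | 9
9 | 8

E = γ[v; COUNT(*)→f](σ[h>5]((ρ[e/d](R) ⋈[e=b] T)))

Row counts bottom-up:
  R → 5
  ρ[e/d](R) → 5
  T → 6
  (ρ[e/d](R) ⋈[e=b] T) → 3
  σ[h>5]((ρ[e/d](R) ⋈[e=b] T)) → 2
  γ[v; COUNT(*)→f](σ[h>5]((ρ[e/d](R) ⋈[e=b] T))) → 2

|E| = 2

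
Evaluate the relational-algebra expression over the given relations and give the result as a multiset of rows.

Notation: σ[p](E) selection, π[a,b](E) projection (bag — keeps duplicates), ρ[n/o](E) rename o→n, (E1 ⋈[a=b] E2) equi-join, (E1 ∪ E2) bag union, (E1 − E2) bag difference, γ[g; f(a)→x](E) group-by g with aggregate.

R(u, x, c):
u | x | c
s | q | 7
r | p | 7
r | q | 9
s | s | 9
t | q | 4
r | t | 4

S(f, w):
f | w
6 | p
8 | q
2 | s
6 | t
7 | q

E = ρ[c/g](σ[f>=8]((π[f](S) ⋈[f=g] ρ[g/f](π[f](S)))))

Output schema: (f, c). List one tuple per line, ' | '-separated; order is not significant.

Row counts bottom-up:
  S → 5
  π[f](S) → 5
  S → 5
  π[f](S) → 5
  ρ[g/f](π[f](S)) → 5
  (π[f](S) ⋈[f=g] ρ[g/f](π[f](S))) → 7
  σ[f>=8]((π[f](S) ⋈[f=g] ρ[g/f](π[f](S)))) → 1
  ρ[c/g](σ[f>=8]((π[f](S) ⋈[f=g] ρ[g/f](π[f](S))))) → 1

== RESULT ==
f | c
8 | 8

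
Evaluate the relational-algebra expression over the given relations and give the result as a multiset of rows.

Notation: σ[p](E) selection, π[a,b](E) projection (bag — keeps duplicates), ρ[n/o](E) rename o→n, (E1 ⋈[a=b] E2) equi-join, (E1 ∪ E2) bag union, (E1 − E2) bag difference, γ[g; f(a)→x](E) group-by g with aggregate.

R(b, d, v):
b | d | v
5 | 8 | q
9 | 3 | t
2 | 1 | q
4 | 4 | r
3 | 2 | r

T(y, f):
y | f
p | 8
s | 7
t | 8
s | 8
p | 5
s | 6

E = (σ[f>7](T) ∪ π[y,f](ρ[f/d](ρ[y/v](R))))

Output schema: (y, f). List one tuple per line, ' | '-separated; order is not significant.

Per-node cardinality:
  T → 6
  σ[f>7](T) → 3
  R → 5
  ρ[y/v](R) → 5
  ρ[f/d](ρ[y/v](R)) → 5
  π[y,f](ρ[f/d](ρ[y/v](R))) → 5
  (σ[f>7](T) ∪ π[y,f](ρ[f/d](ρ[y/v](R)))) → 8

== RESULT ==
y | f
p | 8
q | 1
q | 8
r | 2
r | 4
s | 8
t | 3
t | 8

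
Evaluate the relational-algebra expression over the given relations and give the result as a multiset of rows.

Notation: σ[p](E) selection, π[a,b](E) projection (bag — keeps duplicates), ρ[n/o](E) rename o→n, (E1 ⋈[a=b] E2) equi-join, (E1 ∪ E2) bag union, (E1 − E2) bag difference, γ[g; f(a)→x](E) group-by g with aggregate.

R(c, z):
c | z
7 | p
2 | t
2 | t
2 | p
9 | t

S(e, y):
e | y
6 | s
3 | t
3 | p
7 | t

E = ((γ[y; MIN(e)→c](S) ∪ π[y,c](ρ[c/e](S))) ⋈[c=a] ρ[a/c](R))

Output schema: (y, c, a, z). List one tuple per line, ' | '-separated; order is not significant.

Per-node cardinality:
  S → 4
  γ[y; MIN(e)→c](S) → 3
  S → 4
  ρ[c/e](S) → 4
  π[y,c](ρ[c/e](S)) → 4
  (γ[y; MIN(e)→c](S) ∪ π[y,c](ρ[c/e](S))) → 7
  R → 5
  ρ[a/c](R) → 5
  ((γ[y; MIN(e)→c](S) ∪ π[y,c](ρ[c/e](S))) ⋈[c=a] ρ[a/c](R)) → 1

== RESULT ==
y | c | a | z
t | 7 | 7 | p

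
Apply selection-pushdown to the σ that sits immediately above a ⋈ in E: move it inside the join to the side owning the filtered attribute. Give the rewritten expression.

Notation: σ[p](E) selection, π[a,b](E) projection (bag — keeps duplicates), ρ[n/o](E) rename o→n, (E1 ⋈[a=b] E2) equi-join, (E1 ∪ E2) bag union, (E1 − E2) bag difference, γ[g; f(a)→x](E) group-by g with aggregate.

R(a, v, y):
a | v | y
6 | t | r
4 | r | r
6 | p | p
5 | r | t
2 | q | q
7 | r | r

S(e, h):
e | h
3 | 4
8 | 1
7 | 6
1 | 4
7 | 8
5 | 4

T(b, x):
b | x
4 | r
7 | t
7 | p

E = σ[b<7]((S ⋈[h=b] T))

σ filters on b, owned by the right side.
E' = (S ⋈[h=b] σ[b<7](T))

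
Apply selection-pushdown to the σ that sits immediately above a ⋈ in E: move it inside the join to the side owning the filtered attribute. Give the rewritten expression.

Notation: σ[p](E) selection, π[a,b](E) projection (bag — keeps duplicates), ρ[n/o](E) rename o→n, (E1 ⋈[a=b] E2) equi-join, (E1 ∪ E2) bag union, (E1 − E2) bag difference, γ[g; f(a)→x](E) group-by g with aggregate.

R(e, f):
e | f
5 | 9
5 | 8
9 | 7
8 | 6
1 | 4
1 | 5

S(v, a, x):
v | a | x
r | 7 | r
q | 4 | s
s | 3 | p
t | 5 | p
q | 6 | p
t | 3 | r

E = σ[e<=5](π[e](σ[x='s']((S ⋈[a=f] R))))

σ filters on x, owned by the left side.
E' = σ[e<=5](π[e]((σ[x='s'](S) ⋈[a=f] R)))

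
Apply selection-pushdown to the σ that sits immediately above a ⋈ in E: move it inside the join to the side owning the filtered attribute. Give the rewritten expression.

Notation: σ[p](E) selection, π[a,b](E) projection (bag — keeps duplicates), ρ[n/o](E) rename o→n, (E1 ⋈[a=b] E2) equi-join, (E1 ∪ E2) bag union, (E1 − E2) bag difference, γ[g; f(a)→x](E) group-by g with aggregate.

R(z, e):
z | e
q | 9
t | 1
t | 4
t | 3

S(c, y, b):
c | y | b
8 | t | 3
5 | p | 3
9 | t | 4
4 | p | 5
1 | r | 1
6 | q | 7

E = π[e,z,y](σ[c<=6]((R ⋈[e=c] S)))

σ filters on c, owned by the right side.
E' = π[e,z,y]((R ⋈[e=c] σ[c<=6](S)))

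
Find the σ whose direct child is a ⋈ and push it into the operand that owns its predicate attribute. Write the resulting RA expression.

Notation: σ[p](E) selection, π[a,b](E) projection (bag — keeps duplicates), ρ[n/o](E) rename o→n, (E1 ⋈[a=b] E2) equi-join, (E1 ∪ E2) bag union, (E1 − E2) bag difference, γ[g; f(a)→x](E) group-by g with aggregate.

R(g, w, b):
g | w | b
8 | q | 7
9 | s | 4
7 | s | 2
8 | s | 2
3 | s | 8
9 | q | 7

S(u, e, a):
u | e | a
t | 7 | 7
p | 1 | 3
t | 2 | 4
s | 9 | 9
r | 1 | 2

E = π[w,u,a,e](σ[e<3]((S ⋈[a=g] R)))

σ filters on e, owned by the left side.
E' = π[w,u,a,e]((σ[e<3](S) ⋈[a=g] R))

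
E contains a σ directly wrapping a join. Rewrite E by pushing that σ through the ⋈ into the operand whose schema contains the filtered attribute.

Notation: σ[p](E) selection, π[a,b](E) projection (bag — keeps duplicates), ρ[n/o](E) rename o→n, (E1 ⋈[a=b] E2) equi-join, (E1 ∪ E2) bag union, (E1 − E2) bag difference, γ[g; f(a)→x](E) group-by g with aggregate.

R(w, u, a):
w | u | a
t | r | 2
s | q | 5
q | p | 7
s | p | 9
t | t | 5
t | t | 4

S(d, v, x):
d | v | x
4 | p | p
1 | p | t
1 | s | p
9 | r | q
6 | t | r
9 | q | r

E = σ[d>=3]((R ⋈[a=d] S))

σ filters on d, owned by the right side.
E' = (R ⋈[a=d] σ[d>=3](S))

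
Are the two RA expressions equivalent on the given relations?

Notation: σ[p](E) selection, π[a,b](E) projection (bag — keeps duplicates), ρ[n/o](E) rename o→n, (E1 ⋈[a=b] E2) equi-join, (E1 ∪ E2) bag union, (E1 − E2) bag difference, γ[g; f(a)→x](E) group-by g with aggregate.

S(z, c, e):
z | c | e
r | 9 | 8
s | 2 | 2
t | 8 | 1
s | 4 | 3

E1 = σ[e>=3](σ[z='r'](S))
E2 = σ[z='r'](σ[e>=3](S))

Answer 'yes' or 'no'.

E1 stepwise |·|:
  S → 4
  σ[z='r'](S) → 1
  σ[e>=3](σ[z='r'](S)) → 1
E2 stepwise |·|:
  S → 4
  σ[e>=3](S) → 2
  σ[z='r'](σ[e>=3](S)) → 1

E1 and E2 produce the same multiset:
z | c | e
r | 9 | 8

yes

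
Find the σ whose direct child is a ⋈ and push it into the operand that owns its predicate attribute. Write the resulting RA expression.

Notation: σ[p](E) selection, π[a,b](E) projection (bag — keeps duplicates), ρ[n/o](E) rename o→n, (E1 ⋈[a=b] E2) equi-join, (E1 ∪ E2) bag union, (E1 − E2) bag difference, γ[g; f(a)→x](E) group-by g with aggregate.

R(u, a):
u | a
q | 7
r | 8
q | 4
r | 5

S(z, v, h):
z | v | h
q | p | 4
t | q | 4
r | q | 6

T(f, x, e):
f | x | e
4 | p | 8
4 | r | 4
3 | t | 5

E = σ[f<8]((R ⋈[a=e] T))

σ filters on f, owned by the right side.
E' = (R ⋈[a=e] σ[f<8](T))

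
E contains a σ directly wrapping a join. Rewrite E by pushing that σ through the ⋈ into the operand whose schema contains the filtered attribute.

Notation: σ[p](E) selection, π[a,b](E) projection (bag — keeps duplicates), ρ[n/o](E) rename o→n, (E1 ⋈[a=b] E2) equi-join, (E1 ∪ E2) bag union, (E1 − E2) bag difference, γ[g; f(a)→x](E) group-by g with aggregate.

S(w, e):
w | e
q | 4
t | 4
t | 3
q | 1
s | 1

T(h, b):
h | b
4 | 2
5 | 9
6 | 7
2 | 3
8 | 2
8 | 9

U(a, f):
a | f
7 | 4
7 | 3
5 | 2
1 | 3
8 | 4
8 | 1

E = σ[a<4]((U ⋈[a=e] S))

σ filters on a, owned by the left side.
E' = (σ[a<4](U) ⋈[a=e] S)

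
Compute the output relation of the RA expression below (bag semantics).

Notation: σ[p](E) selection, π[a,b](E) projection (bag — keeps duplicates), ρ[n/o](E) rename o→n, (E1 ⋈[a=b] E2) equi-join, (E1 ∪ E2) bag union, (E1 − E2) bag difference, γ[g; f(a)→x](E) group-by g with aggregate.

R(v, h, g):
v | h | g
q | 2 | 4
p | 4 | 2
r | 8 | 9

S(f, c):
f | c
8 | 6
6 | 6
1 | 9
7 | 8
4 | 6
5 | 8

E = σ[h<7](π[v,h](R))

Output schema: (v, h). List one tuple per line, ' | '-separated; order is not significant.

Stepwise |·|:
  R → 3
  π[v,h](R) → 3
  σ[h<7](π[v,h](R)) → 2

== RESULT ==
v | h
p | 4
q | 2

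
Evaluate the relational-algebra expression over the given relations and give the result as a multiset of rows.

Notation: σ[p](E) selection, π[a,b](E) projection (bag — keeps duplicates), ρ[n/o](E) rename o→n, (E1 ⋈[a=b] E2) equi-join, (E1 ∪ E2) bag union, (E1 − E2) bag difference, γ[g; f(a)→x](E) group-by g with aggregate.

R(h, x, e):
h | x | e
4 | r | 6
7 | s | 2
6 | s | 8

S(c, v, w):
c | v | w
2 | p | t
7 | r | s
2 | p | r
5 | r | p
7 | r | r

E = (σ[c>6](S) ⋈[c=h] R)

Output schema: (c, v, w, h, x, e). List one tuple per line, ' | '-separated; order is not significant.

Subexpression sizes:
  S → 5
  σ[c>6](S) → 2
  R → 3
  (σ[c>6](S) ⋈[c=h] R) → 2

== RESULT ==
c | v | w | h | x | e
7 | r | r | 7 | s | 2
7 | r | s | 7 | s | 2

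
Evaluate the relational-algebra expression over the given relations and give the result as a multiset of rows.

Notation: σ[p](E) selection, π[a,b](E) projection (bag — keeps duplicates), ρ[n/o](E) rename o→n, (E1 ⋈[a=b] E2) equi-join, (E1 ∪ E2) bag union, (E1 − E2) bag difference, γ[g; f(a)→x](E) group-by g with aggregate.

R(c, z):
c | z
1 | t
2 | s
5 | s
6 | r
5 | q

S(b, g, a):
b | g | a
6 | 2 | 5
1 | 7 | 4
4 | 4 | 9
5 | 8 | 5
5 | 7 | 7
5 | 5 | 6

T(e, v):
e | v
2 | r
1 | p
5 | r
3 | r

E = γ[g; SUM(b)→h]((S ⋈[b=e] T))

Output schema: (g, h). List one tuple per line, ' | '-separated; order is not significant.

Per-node cardinality:
  S → 6
  T → 4
  (S ⋈[b=e] T) → 4
  γ[g; SUM(b)→h]((S ⋈[b=e] T)) → 3

== RESULT ==
g | h
5 | 5
7 | 6
8 | 5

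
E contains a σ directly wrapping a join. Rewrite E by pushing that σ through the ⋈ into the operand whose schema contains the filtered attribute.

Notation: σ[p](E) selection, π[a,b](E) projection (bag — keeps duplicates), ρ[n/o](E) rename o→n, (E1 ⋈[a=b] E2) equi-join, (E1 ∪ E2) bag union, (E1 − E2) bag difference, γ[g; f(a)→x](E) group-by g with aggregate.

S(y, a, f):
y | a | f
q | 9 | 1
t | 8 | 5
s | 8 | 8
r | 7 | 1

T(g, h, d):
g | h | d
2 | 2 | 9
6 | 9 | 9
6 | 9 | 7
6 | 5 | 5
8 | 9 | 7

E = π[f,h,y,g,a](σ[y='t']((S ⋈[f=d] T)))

σ filters on y, owned by the left side.
E' = π[f,h,y,g,a]((σ[y='t'](S) ⋈[f=d] T))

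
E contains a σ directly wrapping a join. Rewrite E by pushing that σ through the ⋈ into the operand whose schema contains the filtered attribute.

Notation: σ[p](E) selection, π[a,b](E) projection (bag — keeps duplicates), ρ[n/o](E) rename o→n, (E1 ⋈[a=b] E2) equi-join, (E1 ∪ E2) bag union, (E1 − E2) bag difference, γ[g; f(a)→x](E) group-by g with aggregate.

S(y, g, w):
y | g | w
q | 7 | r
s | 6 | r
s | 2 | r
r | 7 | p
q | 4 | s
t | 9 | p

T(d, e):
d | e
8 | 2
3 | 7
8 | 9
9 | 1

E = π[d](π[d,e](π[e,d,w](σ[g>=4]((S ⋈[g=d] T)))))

σ filters on g, owned by the left side.
E' = π[d](π[d,e](π[e,d,w]((σ[g>=4](S) ⋈[g=d] T))))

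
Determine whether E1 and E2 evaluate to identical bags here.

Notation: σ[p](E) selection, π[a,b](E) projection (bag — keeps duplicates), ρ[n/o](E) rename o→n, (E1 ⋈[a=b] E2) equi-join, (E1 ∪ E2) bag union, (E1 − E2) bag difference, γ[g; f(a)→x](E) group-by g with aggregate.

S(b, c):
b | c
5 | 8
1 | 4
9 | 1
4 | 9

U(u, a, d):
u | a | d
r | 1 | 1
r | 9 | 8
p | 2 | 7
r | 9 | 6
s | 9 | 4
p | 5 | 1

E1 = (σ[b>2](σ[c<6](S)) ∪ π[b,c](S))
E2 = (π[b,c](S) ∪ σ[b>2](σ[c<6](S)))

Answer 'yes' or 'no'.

E1 subexpression sizes:
  S → 4
  σ[c<6](S) → 2
  σ[b>2](σ[c<6](S)) → 1
  S → 4
  π[b,c](S) → 4
  (σ[b>2](σ[c<6](S)) ∪ π[b,c](S)) → 5
E2 subexpression sizes:
  S → 4
  π[b,c](S) → 4
  S → 4
  σ[c<6](S) → 2
  σ[b>2](σ[c<6](S)) → 1
  (π[b,c](S) ∪ σ[b>2](σ[c<6](S))) → 5

E1 and E2 produce the same multiset:
b | c
1 | 4
4 | 9
5 | 8
9 | 1
9 | 1

yes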